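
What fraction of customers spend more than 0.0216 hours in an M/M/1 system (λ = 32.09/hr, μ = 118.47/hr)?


W ~ Exponential(μ−λ) for M/M/1.
μ − λ = 118.47 − 32.09 = 86.3800
P(W > t) = e^{−(μ−λ)t} = e^{−1.8658} = 0.154771

Final: 0.154771


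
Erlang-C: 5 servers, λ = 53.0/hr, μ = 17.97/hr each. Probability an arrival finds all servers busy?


a = λ/μ = 2.9494; ρ = a/5 = 0.5899
P₀ = 0.049353 (from M/M/c formula)
C(c,a) = [a^c/(c!(1−ρ))]·P₀ = [223.17162/(120·0.4101)]·0.049353
= 4.53459·0.049353 = 0.223797

Final: 0.223797


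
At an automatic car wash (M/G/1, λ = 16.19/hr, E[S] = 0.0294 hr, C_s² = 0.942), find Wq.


ρ = λ·E[S] = 16.19·0.0294 = 0.4760
E[S²] = E[S]²(1+C_s²) = 0.0294²·(1+0.942) = 0.001679
Wq = λ·E[S²]/(2(1−ρ)) = 16.19·0.001679/(2·0.5240) = 0.02593 hr

Final: 0.02593 hr


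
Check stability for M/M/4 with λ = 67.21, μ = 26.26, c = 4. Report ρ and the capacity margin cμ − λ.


Total capacity cμ = 4·26.26 = 105.04/hr
ρ = λ/(cμ) = 67.21/105.04 = 0.6399
Stable ⇔ ρ < 1: YES
Spare capacity = cμ − λ = 105.04 − 67.21 = 37.83/hr

Final: ρ = 0.6399; stable; margin = 37.83/hr


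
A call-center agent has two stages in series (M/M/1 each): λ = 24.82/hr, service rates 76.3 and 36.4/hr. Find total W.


Each node sees arrival rate λ = 24.82/hr (tandem ⇒ throughput preserved).
W₁ = 1/(μ₁−λ) = 1/(76.3−24.82) = 0.01943 hr
W₂ = 1/(μ₂−λ) = 1/(36.4−24.82) = 0.08636 hr
W_total = W₁ + W₂ = 0.01943 + 0.08636 = 0.10578 hr

Final: 0.10578 hr


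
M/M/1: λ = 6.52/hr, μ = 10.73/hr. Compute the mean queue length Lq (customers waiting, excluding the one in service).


ρ = 6.52/10.73 = 0.6076
Lq = ρ²/(1−ρ) = 0.3692/0.3924 = 0.9411

Final: 0.9411


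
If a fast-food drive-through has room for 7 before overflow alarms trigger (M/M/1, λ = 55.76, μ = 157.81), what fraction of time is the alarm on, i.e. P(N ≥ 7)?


ρ = 55.76/157.81 = 0.3533
P(N ≥ n) = ρ^n = 0.3533^7 = 0.0006876

Final: 0.0006876


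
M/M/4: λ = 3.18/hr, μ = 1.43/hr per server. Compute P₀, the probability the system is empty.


a = λ/μ = 3.18/1.43 = 2.2238; ρ = a/c = 0.5559
Σ_{k=0}^{3} a^k/k! (terms k=0..3) = 1.00000 + 2.22378 + 2.47259 + 1.83283 = 7.52920
Tail: a^4/(4!(1−ρ)) = 24.45481/(24·0.4441) = 2.29464
P₀ = 1/(7.52920 + 2.29464) = 1/9.82384 = 0.101793

Final: 0.101793


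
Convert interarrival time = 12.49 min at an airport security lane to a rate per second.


λ = 1/(interarrival time) in consistent units.
1 second = 0.0166667 min, so λ = 0.0166667/12.49 = 0.001334 per second

Final: 0.001334 /sec


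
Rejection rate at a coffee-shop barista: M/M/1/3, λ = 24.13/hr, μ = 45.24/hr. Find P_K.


ρ = λ/μ = 24.13/45.24 = 0.5334
P_K = (1−ρ)ρ^K/(1−ρ^(K+1)) = (0.4666·0.151741)/(1 − 0.080935)
= 0.070806/0.919065 = 0.077041

Final: 0.077041


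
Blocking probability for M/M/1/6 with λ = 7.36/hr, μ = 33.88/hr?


ρ = λ/μ = 7.36/33.88 = 0.2172
P_K = (1−ρ)ρ^K/(1−ρ^(K+1)) = (0.7828·0.0001051)/(1 − 0.00002283)
= 0.00008227/0.999977 = 0.00008227

Final: 0.00008227


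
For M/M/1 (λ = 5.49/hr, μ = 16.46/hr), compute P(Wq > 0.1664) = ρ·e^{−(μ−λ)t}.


ρ = 5.49/16.46 = 0.3335
P(Wq > t) = ρ·e^{−(μ−λ)t} = 0.3335·e^{−1.8254}
= 0.3335·0.161152 = 0.053750

Final: 0.053750


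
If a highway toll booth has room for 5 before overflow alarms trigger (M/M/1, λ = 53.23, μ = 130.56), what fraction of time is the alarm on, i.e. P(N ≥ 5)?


ρ = 53.23/130.56 = 0.4077
P(N ≥ n) = ρ^n = 0.4077^5 = 0.011265

Final: 0.011265


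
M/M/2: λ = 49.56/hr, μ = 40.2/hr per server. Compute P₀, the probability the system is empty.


a = λ/μ = 49.56/40.2 = 1.2328; ρ = a/c = 0.6164
Σ_{k=0}^{1} a^k/k! (terms k=0..1) = 1.00000 + 1.23284 = 2.23284
Tail: a^2/(2!(1−ρ)) = 1.51988/(2·0.3836) = 1.98117
P₀ = 1/(2.23284 + 1.98117) = 1/4.21401 = 0.237304

Final: 0.237304


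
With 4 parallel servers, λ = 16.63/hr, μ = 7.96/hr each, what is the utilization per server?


ρ = λ/(cμ) = 16.63/(4·7.96) = 16.63/31.84 = 0.5223

Final: 0.5223


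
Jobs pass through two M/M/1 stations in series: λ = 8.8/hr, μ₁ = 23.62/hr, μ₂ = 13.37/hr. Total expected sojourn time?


Each node sees arrival rate λ = 8.8/hr (tandem ⇒ throughput preserved).
W₁ = 1/(μ₁−λ) = 1/(23.62−8.8) = 0.06748 hr
W₂ = 1/(μ₂−λ) = 1/(13.37−8.8) = 0.21882 hr
W_total = W₁ + W₂ = 0.06748 + 0.21882 = 0.28629 hr

Final: 0.28629 hr


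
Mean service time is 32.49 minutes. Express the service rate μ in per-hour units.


μ = 1/(service time) in consistent units.
1 hour = 60 min, so μ = 60/32.49 = 1.8467 per hour

Final: 1.8467 /hr


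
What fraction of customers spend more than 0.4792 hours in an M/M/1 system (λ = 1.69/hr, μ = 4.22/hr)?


W ~ Exponential(μ−λ) for M/M/1.
μ − λ = 4.22 − 1.69 = 2.5300
P(W > t) = e^{−(μ−λ)t} = e^{−1.2124} = 0.297490

Final: 0.297490


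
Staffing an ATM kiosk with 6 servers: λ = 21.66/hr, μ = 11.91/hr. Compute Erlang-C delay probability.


a = λ/μ = 1.8186; ρ = a/6 = 0.3031
P₀ = 0.162112 (from M/M/c formula)
C(c,a) = [a^c/(c!(1−ρ))]·P₀ = [36.18096/(720·0.6969)]·0.162112
= 0.07211·0.162112 = 0.011690

Final: 0.011690


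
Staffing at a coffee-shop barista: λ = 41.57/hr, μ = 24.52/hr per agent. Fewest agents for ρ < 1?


Stability requires cμ > λ ⇔ c > λ/μ.
λ/μ = 41.57/24.52 = 1.6954
Minimum integer c = ⌊1.6954⌋ + 1 = 2
Check: 2·24.52 = 49.04 > 41.57, while 1·24.52 = 24.52 ≤ 41.57

Final: 2 servers


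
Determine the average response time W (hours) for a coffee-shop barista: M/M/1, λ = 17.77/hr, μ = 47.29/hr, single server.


W = 1/(μ−λ) = 1/(47.29 − 17.77) = 1/29.52 = 0.03388 hr

Final: 0.03388 hr


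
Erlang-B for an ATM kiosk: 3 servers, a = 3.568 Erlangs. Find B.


B(c,a) = (a^c/c!) / Σ_{k=0}^{c} a^k/k!
a^3/3! = 7.570478
Σ terms (k=0..3): 1.00000 + 3.56800 + 6.36531 + 7.57048 = 18.503790
B = 7.570478/18.503790 = 0.409131

Final: 0.409131


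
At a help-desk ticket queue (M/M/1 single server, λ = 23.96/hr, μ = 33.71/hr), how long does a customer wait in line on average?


ρ = 23.96/33.71 = 0.7108
Wq = ρ/(μ−λ) = 0.7108/(33.71 − 23.96) = 0.7108/9.75 = 0.07290 hr

Final: 0.07290 hr


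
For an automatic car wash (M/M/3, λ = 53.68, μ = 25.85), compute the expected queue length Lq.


a = λ/μ = 2.0766; ρ = a/3 = 0.6922
P₀ = 0.099191
Lq = P₀·a^c·ρ / (c!·(1−ρ)²) = 0.099191·8.95480·0.6922/(6·0.09474)
= 1.08160

Final: 1.08160


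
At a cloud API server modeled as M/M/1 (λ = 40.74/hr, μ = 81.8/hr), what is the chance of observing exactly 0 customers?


ρ = 40.74/81.8 = 0.4980
P_n = (1−ρ)·ρ^n = (1 − 0.4980)·0.4980^0 = 0.5020·1.000000 = 0.501956

Final: 0.501956


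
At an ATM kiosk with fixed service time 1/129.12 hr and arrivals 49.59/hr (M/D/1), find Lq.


ρ = 49.59/129.12 = 0.3841
M/D/1: Lq = ρ²/(2(1−ρ)) = 0.1475/(2·0.6159) = 0.11974

Final: 0.11974


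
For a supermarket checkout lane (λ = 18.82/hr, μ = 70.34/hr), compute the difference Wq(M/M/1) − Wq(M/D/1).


ρ = 18.82/70.34 = 0.2676
Wq(M/M/1) = ρ/(μ−λ) = 0.2676/51.52 = 0.005193 hr
Wq(M/D/1) = ρ/(2(μ−λ)) = 0.002597 hr
Savings = 0.005193 − 0.002597 = 0.002597 hr

Final: 0.002597 hr


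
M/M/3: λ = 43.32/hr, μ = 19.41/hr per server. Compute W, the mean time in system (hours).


a = 2.2318; ρ = 0.7439; P₀ = 0.077169
Lq = P₀·a^c·ρ/(c!(1−ρ)²) = 1.62241
Wq = Lq/λ = 1.62241/43.32 = 0.03745 hr
W = Wq + 1/μ = 0.03745 + 0.05152 = 0.08897 hr

Final: 0.08897 hr


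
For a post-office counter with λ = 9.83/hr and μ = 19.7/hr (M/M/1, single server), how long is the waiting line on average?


ρ = 9.83/19.7 = 0.4990
Lq = ρ²/(1−ρ) = 0.2490/0.5010 = 0.4970

Final: 0.4970


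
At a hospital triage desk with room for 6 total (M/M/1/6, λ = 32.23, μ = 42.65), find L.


ρ = 32.23/42.65 = 0.7557
L = ρ[1 − (K+1)ρ^K + Kρ^(K+1)] / [(1−ρ)(1−ρ^(K+1))]
Numerator: 0.7557·(1 − 7·0.186229 + 6·0.140731) = 0.408660
Denominator: (0.2443)·(0.859269) = 0.209932
L = 0.408660/0.209932 = 1.9466

Final: 1.9466


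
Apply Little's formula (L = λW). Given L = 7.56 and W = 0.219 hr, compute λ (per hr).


λ = L/W = 7.56/0.219 = 34.5205 /hr

Final: 34.5205 /hr


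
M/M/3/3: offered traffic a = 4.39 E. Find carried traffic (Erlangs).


B(3,4.39) = 0.484116 (Erlang-B)
Carried load = a(1 − B) = 4.39·(1 − 0.484116) = 4.39·0.515884 = 2.2647 E

Final: 2.2647 Erlangs


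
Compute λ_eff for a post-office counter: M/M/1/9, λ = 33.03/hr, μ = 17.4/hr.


ρ = 1.8983; P_K = (1−ρ)ρ^9/(1−ρ^10) = 0.473986
λ_eff = λ(1 − P_K) = 33.03·(1 − 0.473986) = 33.03·0.526014 = 17.3742 /hr

Final: 17.3742 /hr


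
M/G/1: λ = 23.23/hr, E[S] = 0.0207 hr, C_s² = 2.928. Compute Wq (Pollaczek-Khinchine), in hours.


ρ = λ·E[S] = 23.23·0.0207 = 0.4809
E[S²] = E[S]²(1+C_s²) = 0.0207²·(1+2.928) = 0.001683
Wq = λ·E[S²]/(2(1−ρ)) = 23.23·0.001683/(2·0.5191) = 0.03766 hr

Final: 0.03766 hr


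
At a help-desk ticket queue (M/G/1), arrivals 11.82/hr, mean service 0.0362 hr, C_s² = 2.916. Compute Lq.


ρ = λ·E[S] = 11.82·0.0362 = 0.4279
Lq = ρ²(1+C_s²)/(2(1−ρ)) = 0.1831·(1+2.916)/(2·0.5721)
= 0.1831·3.9160/1.1442 = 0.62659

Final: 0.62659


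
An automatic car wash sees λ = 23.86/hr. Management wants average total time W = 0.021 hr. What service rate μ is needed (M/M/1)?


W = 1/(μ−λ) ⇒ μ − λ = 1/W = 1/0.021 = 47.6190
μ = λ + 1/W = 23.86 + 47.6190 = 71.4790 per hr

Final: 71.4790 /hr


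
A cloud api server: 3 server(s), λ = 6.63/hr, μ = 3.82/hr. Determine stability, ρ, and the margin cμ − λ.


Total capacity cμ = 3·3.82 = 11.46/hr
ρ = λ/(cμ) = 6.63/11.46 = 0.5785
Stable ⇔ ρ < 1: YES
Spare capacity = cμ − λ = 11.46 − 6.63 = 4.83/hr

Final: ρ = 0.5785; stable; margin = 4.83/hr


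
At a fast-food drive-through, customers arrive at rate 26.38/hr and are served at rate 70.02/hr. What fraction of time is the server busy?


ρ = λ/μ = 26.38/70.02 = 0.3767

Final: 0.3767


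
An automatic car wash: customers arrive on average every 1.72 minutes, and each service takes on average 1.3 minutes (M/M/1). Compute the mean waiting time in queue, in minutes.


λ = 60/1.72 = 34.8837 /hr
μ = 60/1.3 = 46.1538 /hr
ρ = λ/μ = 34.8837/46.1538 = 0.7558
Wq = ρ/(μ−λ) = 0.7558/(46.1538−34.8837) = 0.06706 hr
In minutes: 0.06706·60 = 4.024 min

Final: 4.024 min


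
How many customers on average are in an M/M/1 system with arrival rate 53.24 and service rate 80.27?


ρ = λ/μ = 53.24/80.27 = 0.6633
L = ρ/(1−ρ) = 0.6633/(1 − 0.6633) = 0.6633/0.3367 = 1.9697

Final: 1.9697


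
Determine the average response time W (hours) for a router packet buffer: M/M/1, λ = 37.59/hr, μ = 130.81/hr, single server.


W = 1/(μ−λ) = 1/(130.81 − 37.59) = 1/93.22 = 0.01073 hr

Final: 0.01073 hr


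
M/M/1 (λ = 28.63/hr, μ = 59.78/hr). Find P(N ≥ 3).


ρ = 28.63/59.78 = 0.4789
P(N ≥ n) = ρ^n = 0.4789^3 = 0.109849

Final: 0.109849


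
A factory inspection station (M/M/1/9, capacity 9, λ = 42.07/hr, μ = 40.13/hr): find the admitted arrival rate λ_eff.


ρ = 1.0483; P_K = (1−ρ)ρ^9/(1−ρ^10) = 0.122540
λ_eff = λ(1 − P_K) = 42.07·(1 − 0.122540) = 42.07·0.877460 = 36.9147 /hr

Final: 36.9147 /hr


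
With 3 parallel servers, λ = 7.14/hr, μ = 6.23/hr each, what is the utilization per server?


ρ = λ/(cμ) = 7.14/(3·6.23) = 7.14/18.69 = 0.3820

Final: 0.3820


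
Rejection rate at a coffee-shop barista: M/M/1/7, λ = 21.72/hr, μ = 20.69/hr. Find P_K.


ρ = λ/μ = 21.72/20.69 = 1.0498
P_K = (1−ρ)ρ^K/(1−ρ^(K+1)) = (-0.04978·1.405061)/(1 − 1.475009)
= -0.069947/-0.475009 = 0.147255

Final: 0.147255


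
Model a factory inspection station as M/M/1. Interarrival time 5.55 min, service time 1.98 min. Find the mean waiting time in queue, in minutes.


λ = 60/5.55 = 10.8108 /hr
μ = 60/1.98 = 30.3030 /hr
ρ = λ/μ = 10.8108/30.3030 = 0.3568
Wq = ρ/(μ−λ) = 0.3568/(30.3030−10.8108) = 0.01830 hr
In minutes: 0.01830·60 = 1.098 min

Final: 1.098 min


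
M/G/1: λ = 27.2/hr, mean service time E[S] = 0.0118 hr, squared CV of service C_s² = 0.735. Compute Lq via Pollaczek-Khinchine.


ρ = λ·E[S] = 27.2·0.0118 = 0.3210
Lq = ρ²(1+C_s²)/(2(1−ρ)) = 0.1030·(1+0.735)/(2·0.6790)
= 0.1030·1.7350/1.3581 = 0.13161

Final: 0.13161


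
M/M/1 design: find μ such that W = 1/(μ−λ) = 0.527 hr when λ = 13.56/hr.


W = 1/(μ−λ) ⇒ μ − λ = 1/W = 1/0.527 = 1.8975
μ = λ + 1/W = 13.56 + 1.8975 = 15.4575 per hr

Final: 15.4575 /hr


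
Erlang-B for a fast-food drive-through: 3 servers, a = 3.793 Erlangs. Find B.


B(c,a) = (a^c/c!) / Σ_{k=0}^{c} a^k/k!
a^3/3! = 9.094886
Σ terms (k=0..3): 1.00000 + 3.79300 + 7.19342 + 9.09489 = 21.081311
B = 9.094886/21.081311 = 0.431419

Final: 0.431419


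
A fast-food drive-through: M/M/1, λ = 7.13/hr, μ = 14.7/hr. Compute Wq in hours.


ρ = 7.13/14.7 = 0.4850
Wq = ρ/(μ−λ) = 0.4850/(14.7 − 7.13) = 0.4850/7.57 = 0.06407 hr

Final: 0.06407 hr


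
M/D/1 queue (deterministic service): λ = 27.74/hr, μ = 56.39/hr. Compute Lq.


ρ = 27.74/56.39 = 0.4919
M/D/1: Lq = ρ²/(2(1−ρ)) = 0.2420/(2·0.5081) = 0.23815

Final: 0.23815


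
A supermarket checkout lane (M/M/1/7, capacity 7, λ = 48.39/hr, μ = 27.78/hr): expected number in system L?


ρ = 48.39/27.78 = 1.7419
L = ρ[1 − (K+1)ρ^K + Kρ^(K+1)] / [(1−ρ)(1−ρ^(K+1))]
Numerator: 1.7419·(1 − 8·48.659054 + 7·84.759238) = 357.163199
Denominator: (-0.7419)·(-83.759238) = 62.141033
L = 357.163199/62.141033 = 5.7476

Final: 5.7476


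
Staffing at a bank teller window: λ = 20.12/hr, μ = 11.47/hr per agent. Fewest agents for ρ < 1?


Stability requires cμ > λ ⇔ c > λ/μ.
λ/μ = 20.12/11.47 = 1.7541
Minimum integer c = ⌊1.7541⌋ + 1 = 2
Check: 2·11.47 = 22.94 > 20.12, while 1·11.47 = 11.47 ≤ 20.12

Final: 2 servers


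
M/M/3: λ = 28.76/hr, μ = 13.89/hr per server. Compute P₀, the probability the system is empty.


a = λ/μ = 28.76/13.89 = 2.0706; ρ = a/c = 0.6902
Σ_{k=0}^{2} a^k/k! (terms k=0..2) = 1.00000 + 2.07055 + 2.14360 = 5.21415
Tail: a^3/(3!(1−ρ)) = 8.87687/(6·0.3098) = 4.77536
P₀ = 1/(5.21415 + 4.77536) = 1/9.98951 = 0.100105

Final: 0.100105


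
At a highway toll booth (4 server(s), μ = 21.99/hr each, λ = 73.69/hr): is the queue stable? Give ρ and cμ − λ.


Total capacity cμ = 4·21.99 = 87.96/hr
ρ = λ/(cμ) = 73.69/87.96 = 0.8378
Stable ⇔ ρ < 1: YES
Spare capacity = cμ − λ = 87.96 − 73.69 = 14.27/hr

Final: ρ = 0.8378; stable; margin = 14.27/hr


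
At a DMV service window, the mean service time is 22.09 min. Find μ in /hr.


μ = 1/(service time) in consistent units.
1 hour = 60 min, so μ = 60/22.09 = 2.7162 per hour

Final: 2.7162 /hr


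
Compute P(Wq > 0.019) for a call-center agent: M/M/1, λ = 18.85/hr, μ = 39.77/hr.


ρ = 18.85/39.77 = 0.4740
P(Wq > t) = ρ·e^{−(μ−λ)t} = 0.4740·e^{−0.3975}
= 0.4740·0.672011 = 0.318517

Final: 0.318517


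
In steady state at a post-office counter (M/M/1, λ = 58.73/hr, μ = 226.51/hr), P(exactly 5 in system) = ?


ρ = 58.73/226.51 = 0.2593
P_n = (1−ρ)·ρ^n = (1 − 0.2593)·0.2593^5 = 0.7407·0.001172 = 0.0008680

Final: 0.0008680


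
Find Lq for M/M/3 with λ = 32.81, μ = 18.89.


a = λ/μ = 1.7369; ρ = a/3 = 0.5790
P₀ = 0.158240
Lq = P₀·a^c·ρ / (c!·(1−ρ)²) = 0.158240·5.23990·0.5790/(6·0.17727)
= 0.45134

Final: 0.45134


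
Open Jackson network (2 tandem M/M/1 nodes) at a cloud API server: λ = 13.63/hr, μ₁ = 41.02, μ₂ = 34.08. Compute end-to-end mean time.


Each node sees arrival rate λ = 13.63/hr (tandem ⇒ throughput preserved).
W₁ = 1/(μ₁−λ) = 1/(41.02−13.63) = 0.03651 hr
W₂ = 1/(μ₂−λ) = 1/(34.08−13.63) = 0.04890 hr
W_total = W₁ + W₂ = 0.03651 + 0.04890 = 0.08541 hr

Final: 0.08541 hr


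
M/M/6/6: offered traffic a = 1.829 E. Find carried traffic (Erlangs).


B(6,1.829) = 0.008372 (Erlang-B)
Carried load = a(1 − B) = 1.829·(1 − 0.008372) = 1.829·0.991628 = 1.8137 E

Final: 1.8137 Erlangs


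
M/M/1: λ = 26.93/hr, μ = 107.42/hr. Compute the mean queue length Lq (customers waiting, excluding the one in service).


ρ = 26.93/107.42 = 0.2507
Lq = ρ²/(1−ρ) = 0.06285/0.7493 = 0.08388

Final: 0.08388


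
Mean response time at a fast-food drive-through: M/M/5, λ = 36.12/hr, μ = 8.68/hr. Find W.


a = 4.1613; ρ = 0.8323; P₀ = 0.009969
Lq = P₀·a^c·ρ/(c!(1−ρ)²) = 3.06604
Wq = Lq/λ = 3.06604/36.12 = 0.08488 hr
W = Wq + 1/μ = 0.08488 + 0.11521 = 0.20009 hr

Final: 0.20009 hr


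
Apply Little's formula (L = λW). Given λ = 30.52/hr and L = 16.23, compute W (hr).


W = L/λ = 16.23/30.52 = 0.5318 hr

Final: 0.5318 hr


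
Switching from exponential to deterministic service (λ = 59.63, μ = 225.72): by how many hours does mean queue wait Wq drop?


ρ = 59.63/225.72 = 0.2642
Wq(M/M/1) = ρ/(μ−λ) = 0.2642/166.09 = 0.001591 hr
Wq(M/D/1) = ρ/(2(μ−λ)) = 0.0007953 hr
Savings = 0.001591 − 0.0007953 = 0.0007953 hr

Final: 0.0007953 hr


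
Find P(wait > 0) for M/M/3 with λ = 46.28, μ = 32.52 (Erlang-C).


a = λ/μ = 1.4231; ρ = a/3 = 0.4744
P₀ = 0.229902 (from M/M/c formula)
C(c,a) = [a^c/(c!(1−ρ))]·P₀ = [2.88223/(6·0.5256)]·0.229902
= 0.91390·0.229902 = 0.210109

Final: 0.210109


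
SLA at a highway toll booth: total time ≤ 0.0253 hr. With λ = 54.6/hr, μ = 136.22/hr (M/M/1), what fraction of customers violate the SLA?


W ~ Exponential(μ−λ) for M/M/1.
μ − λ = 136.22 − 54.6 = 81.6200
P(W > t) = e^{−(μ−λ)t} = e^{−2.0650} = 0.126820

Final: 0.126820


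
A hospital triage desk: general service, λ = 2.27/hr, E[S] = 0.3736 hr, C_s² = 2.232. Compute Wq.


ρ = λ·E[S] = 2.27·0.3736 = 0.8481
E[S²] = E[S]²(1+C_s²) = 0.3736²·(1+2.232) = 0.451113
Wq = λ·E[S²]/(2(1−ρ)) = 2.27·0.451113/(2·0.1519) = 3.37010 hr

Final: 3.37010 hr


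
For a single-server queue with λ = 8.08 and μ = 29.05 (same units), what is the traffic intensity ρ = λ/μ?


ρ = λ/μ = 8.08/29.05 = 0.2781

Final: 0.2781


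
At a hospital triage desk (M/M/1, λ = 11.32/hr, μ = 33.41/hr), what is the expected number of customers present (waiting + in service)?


ρ = λ/μ = 11.32/33.41 = 0.3388
L = ρ/(1−ρ) = 0.3388/(1 − 0.3388) = 0.3388/0.6612 = 0.5124

Final: 0.5124


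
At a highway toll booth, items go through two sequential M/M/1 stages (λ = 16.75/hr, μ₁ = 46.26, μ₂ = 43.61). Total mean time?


Each node sees arrival rate λ = 16.75/hr (tandem ⇒ throughput preserved).
W₁ = 1/(μ₁−λ) = 1/(46.26−16.75) = 0.03389 hr
W₂ = 1/(μ₂−λ) = 1/(43.61−16.75) = 0.03723 hr
W_total = W₁ + W₂ = 0.03389 + 0.03723 = 0.07112 hr

Final: 0.07112 hr


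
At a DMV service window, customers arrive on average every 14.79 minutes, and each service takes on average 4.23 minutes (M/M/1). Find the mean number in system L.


λ = 60/14.79 = 4.0568 /hr
μ = 60/4.23 = 14.1844 /hr
ρ = λ/μ = 4.0568/14.1844 = 0.2860
L = ρ/(1−ρ) = 0.2860/0.7140 = 0.4006

Final: 0.4006


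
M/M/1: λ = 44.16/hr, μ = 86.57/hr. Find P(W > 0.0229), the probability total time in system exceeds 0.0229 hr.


W ~ Exponential(μ−λ) for M/M/1.
μ − λ = 86.57 − 44.16 = 42.4100
P(W > t) = e^{−(μ−λ)t} = e^{−0.9712} = 0.378633

Final: 0.378633


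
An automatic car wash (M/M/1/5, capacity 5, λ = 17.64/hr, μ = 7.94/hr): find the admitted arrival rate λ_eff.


ρ = 2.2217; P_K = (1−ρ)ρ^5/(1−ρ^6) = 0.554498
λ_eff = λ(1 − P_K) = 17.64·(1 − 0.554498) = 17.64·0.445502 = 7.8587 /hr

Final: 7.8587 /hr


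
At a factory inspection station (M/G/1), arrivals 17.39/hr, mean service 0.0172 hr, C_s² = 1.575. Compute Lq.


ρ = λ·E[S] = 17.39·0.0172 = 0.2991
Lq = ρ²(1+C_s²)/(2(1−ρ)) = 0.08947·(1+1.575)/(2·0.7009)
= 0.08947·2.5750/1.4018 = 0.16434

Final: 0.16434


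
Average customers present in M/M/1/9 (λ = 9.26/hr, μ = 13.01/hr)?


ρ = 9.26/13.01 = 0.7118
L = ρ[1 − (K+1)ρ^K + Kρ^(K+1)] / [(1−ρ)(1−ρ^(K+1))]
Numerator: 0.7118·(1 − 10·0.046882 + 9·0.033369) = 0.591828
Denominator: (0.2882)·(0.966631) = 0.278622
L = 0.591828/0.278622 = 2.1241

Final: 2.1241


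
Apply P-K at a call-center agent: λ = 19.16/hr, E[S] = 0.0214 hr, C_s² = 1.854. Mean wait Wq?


ρ = λ·E[S] = 19.16·0.0214 = 0.4100
E[S²] = E[S]²(1+C_s²) = 0.0214²·(1+1.854) = 0.001307
Wq = λ·E[S²]/(2(1−ρ)) = 19.16·0.001307/(2·0.5900) = 0.02122 hr

Final: 0.02122 hr


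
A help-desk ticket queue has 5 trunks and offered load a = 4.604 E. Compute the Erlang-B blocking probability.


B(c,a) = (a^c/c!) / Σ_{k=0}^{c} a^k/k!
a^5/5! = 17.238335
Σ terms (k=0..5): 1.00000 + 4.60400 + 10.59841 + 16.26502 + 18.72104 + 17.23834 = 68.426809
B = 17.238335/68.426809 = 0.251924

Final: 0.251924


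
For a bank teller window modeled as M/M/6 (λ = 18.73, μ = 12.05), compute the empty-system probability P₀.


a = λ/μ = 18.73/12.05 = 1.5544; ρ = a/c = 0.2591
Σ_{k=0}^{5} a^k/k! (terms k=0..5) = 1.00000 + 1.55436 + 1.20801 + 0.62589 + 0.24322 + 0.07561 = 4.70709
Tail: a^6/(6!(1−ρ)) = 14.10277/(720·0.7409) = 0.02644
P₀ = 1/(4.70709 + 0.02644) = 1/4.73352 = 0.211259

Final: 0.211259


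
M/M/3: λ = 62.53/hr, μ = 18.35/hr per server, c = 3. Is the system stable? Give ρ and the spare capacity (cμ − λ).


Total capacity cμ = 3·18.35 = 55.05/hr
ρ = λ/(cμ) = 62.53/55.05 = 1.1359
Stable ⇔ ρ < 1: NO
Spare capacity = cμ − λ = 55.05 − 62.53 = -7.48/hr

Final: ρ = 1.1359; unstable; margin = -7.48/hr


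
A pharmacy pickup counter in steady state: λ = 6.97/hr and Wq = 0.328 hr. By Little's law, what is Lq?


Lq = λWq = 6.97·0.328 = 2.2862

Final: 2.2862


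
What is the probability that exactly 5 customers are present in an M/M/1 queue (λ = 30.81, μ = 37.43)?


ρ = 30.81/37.43 = 0.8231
P_n = (1−ρ)·ρ^n = (1 − 0.8231)·0.8231^5 = 0.1769·0.377885 = 0.066834

Final: 0.066834


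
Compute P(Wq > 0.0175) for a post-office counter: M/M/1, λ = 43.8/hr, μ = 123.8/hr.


ρ = 43.8/123.8 = 0.3538
P(Wq > t) = ρ·e^{−(μ−λ)t} = 0.3538·e^{−1.4000}
= 0.3538·0.246597 = 0.087245

Final: 0.087245


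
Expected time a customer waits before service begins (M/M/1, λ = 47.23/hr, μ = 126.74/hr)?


ρ = 47.23/126.74 = 0.3727
Wq = ρ/(μ−λ) = 0.3727/(126.74 − 47.23) = 0.3727/79.51 = 0.004687 hr

Final: 0.004687 hr


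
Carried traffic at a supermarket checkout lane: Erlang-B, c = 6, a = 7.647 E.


B(6,7.647) = 0.370039 (Erlang-B)
Carried load = a(1 − B) = 7.647·(1 − 0.370039) = 7.647·0.629961 = 4.8173 E

Final: 4.8173 Erlangs


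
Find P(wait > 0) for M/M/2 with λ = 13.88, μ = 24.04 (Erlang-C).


a = λ/μ = 0.5774; ρ = a/2 = 0.2887
P₀ = 0.551969 (from M/M/c formula)
C(c,a) = [a^c/(c!(1−ρ))]·P₀ = [0.33336/(2·0.7113)]·0.551969
= 0.23432·0.551969 = 0.129340

Final: 0.129340


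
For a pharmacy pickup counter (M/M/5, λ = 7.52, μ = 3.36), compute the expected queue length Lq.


a = λ/μ = 2.2381; ρ = a/5 = 0.4476
P₀ = 0.105222
Lq = P₀·a^c·ρ / (c!·(1−ρ)²) = 0.105222·56.15557·0.4476/(120·0.30512)
= 0.07224

Final: 0.07224


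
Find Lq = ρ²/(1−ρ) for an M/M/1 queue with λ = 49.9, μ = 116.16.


ρ = 49.9/116.16 = 0.4296
Lq = ρ²/(1−ρ) = 0.1845/0.5704 = 0.3235

Final: 0.3235


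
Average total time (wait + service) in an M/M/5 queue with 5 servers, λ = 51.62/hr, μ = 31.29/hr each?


a = 1.6497; ρ = 0.3299; P₀ = 0.191591
Lq = P₀·a^c·ρ/(c!(1−ρ)²) = 0.01434
Wq = Lq/λ = 0.01434/51.62 = 0.0002778 hr
W = Wq + 1/μ = 0.0002778 + 0.03196 = 0.03224 hr

Final: 0.03224 hr


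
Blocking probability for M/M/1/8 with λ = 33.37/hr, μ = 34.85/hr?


ρ = λ/μ = 33.37/34.85 = 0.9575
P_K = (1−ρ)ρ^K/(1−ρ^(K+1)) = (0.04247·0.706687)/(1 − 0.676676)
= 0.030011/0.323324 = 0.092821

Final: 0.092821


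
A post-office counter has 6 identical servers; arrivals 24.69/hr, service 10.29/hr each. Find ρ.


ρ = λ/(cμ) = 24.69/(6·10.29) = 24.69/61.74 = 0.3999

Final: 0.3999


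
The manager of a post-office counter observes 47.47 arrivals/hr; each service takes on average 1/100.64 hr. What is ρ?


ρ = λ/μ = 47.47/100.64 = 0.4717

Final: 0.4717


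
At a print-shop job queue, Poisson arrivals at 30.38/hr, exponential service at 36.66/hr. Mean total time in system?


W = 1/(μ−λ) = 1/(36.66 − 30.38) = 1/6.28 = 0.1592 hr

Final: 0.1592 hr


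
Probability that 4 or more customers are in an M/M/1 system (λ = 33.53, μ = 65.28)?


ρ = 33.53/65.28 = 0.5136
P(N ≥ n) = ρ^n = 0.5136^4 = 0.069601

Final: 0.069601


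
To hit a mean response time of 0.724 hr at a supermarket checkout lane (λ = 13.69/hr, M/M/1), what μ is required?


W = 1/(μ−λ) ⇒ μ − λ = 1/W = 1/0.724 = 1.3812
μ = λ + 1/W = 13.69 + 1.3812 = 15.0712 per hr

Final: 15.0712 /hr


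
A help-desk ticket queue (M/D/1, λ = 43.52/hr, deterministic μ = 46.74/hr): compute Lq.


ρ = 43.52/46.74 = 0.9311
M/D/1: Lq = ρ²/(2(1−ρ)) = 0.8670/(2·0.06889) = 6.29221

Final: 6.29221


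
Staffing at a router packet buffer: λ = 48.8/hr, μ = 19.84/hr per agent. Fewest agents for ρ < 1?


Stability requires cμ > λ ⇔ c > λ/μ.
λ/μ = 48.8/19.84 = 2.4597
Minimum integer c = ⌊2.4597⌋ + 1 = 3
Check: 3·19.84 = 59.52 > 48.8, while 2·19.84 = 39.68 ≤ 48.8

Final: 3 servers


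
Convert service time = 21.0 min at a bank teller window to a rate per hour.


μ = 1/(service time) in consistent units.
1 hour = 60 min, so μ = 60/21.0 = 2.8571 per hour

Final: 2.8571 /hr


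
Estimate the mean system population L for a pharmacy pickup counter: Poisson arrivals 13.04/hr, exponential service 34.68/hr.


ρ = λ/μ = 13.04/34.68 = 0.3760
L = ρ/(1−ρ) = 0.3760/(1 − 0.3760) = 0.3760/0.6240 = 0.6026

Final: 0.6026


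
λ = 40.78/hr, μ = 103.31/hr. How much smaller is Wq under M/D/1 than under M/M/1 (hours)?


ρ = 40.78/103.31 = 0.3947
Wq(M/M/1) = ρ/(μ−λ) = 0.3947/62.53 = 0.006313 hr
Wq(M/D/1) = ρ/(2(μ−λ)) = 0.003156 hr
Savings = 0.006313 − 0.003156 = 0.003156 hr

Final: 0.003156 hr


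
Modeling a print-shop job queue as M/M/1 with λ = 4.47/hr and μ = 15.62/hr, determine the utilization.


ρ = λ/μ = 4.47/15.62 = 0.2862

Final: 0.2862


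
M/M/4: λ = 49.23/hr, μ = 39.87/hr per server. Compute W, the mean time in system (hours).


a = 1.2348; ρ = 0.3087; P₀ = 0.289775
Lq = P₀·a^c·ρ/(c!(1−ρ)²) = 0.01813
Wq = Lq/λ = 0.01813/49.23 = 0.0003682 hr
W = Wq + 1/μ = 0.0003682 + 0.02508 = 0.02545 hr

Final: 0.02545 hr


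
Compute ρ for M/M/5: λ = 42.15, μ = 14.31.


ρ = λ/(cμ) = 42.15/(5·14.31) = 42.15/71.55 = 0.5891

Final: 0.5891


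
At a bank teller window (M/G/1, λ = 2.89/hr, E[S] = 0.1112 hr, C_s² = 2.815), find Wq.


ρ = λ·E[S] = 2.89·0.1112 = 0.3214
E[S²] = E[S]²(1+C_s²) = 0.1112²·(1+2.815) = 0.047174
Wq = λ·E[S²]/(2(1−ρ)) = 2.89·0.047174/(2·0.6786) = 0.10045 hr

Final: 0.10045 hr


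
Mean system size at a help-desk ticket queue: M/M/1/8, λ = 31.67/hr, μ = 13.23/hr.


ρ = 31.67/13.23 = 2.3938
L = ρ[1 − (K+1)ρ^K + Kρ^(K+1)] / [(1−ρ)(1−ρ^(K+1))]
Numerator: 2.3938·(1 − 9·1078.215954 + 8·2581.035469) = 26200.976801
Denominator: (-1.3938)·(-2580.035469) = 3596.058506
L = 26200.976801/3596.058506 = 7.2860

Final: 7.2860


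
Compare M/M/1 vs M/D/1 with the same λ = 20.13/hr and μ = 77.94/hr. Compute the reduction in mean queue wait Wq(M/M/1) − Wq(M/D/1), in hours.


ρ = 20.13/77.94 = 0.2583
Wq(M/M/1) = ρ/(μ−λ) = 0.2583/57.81 = 0.004468 hr
Wq(M/D/1) = ρ/(2(μ−λ)) = 0.002234 hr
Savings = 0.004468 − 0.002234 = 0.002234 hr

Final: 0.002234 hr


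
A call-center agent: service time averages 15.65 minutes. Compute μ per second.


μ = 1/(service time) in consistent units.
1 second = 0.0166667 min, so μ = 0.0166667/15.65 = 0.001065 per second

Final: 0.001065 /sec


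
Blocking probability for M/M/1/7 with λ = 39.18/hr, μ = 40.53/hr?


ρ = λ/μ = 39.18/40.53 = 0.9667
P_K = (1−ρ)ρ^K/(1−ρ^(K+1)) = (0.03331·0.788887)/(1 − 0.762610)
= 0.026277/0.237390 = 0.110690

Final: 0.110690


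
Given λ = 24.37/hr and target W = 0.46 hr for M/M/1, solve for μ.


W = 1/(μ−λ) ⇒ μ − λ = 1/W = 1/0.46 = 2.1739
μ = λ + 1/W = 24.37 + 2.1739 = 26.5439 per hr

Final: 26.5439 /hr


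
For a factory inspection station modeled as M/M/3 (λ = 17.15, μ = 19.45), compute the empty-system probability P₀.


a = λ/μ = 17.15/19.45 = 0.8817; ρ = a/c = 0.2939
Σ_{k=0}^{2} a^k/k! (terms k=0..2) = 1.00000 + 0.88175 + 0.38874 = 2.27049
Tail: a^3/(3!(1−ρ)) = 0.68554/(6·0.7061) = 0.16182
P₀ = 1/(2.27049 + 0.16182) = 1/2.43231 = 0.411133

Final: 0.411133


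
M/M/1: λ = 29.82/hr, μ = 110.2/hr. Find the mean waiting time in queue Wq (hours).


ρ = 29.82/110.2 = 0.2706
Wq = ρ/(μ−λ) = 0.2706/(110.2 − 29.82) = 0.2706/80.38 = 0.003366 hr

Final: 0.003366 hr


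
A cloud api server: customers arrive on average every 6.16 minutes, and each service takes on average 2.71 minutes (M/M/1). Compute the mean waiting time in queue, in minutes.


λ = 60/6.16 = 9.7403 /hr
μ = 60/2.71 = 22.1402 /hr
ρ = λ/μ = 9.7403/22.1402 = 0.4399
Wq = ρ/(μ−λ) = 0.4399/(22.1402−9.7403) = 0.03548 hr
In minutes: 0.03548·60 = 2.129 min

Final: 2.129 min


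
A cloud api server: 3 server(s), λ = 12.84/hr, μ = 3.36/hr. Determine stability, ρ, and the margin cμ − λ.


Total capacity cμ = 3·3.36 = 10.08/hr
ρ = λ/(cμ) = 12.84/10.08 = 1.2738
Stable ⇔ ρ < 1: NO
Spare capacity = cμ − λ = 10.08 − 12.84 = -2.76/hr

Final: ρ = 1.2738; unstable; margin = -2.76/hr


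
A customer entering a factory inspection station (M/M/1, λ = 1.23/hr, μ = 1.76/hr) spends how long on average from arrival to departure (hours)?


W = 1/(μ−λ) = 1/(1.76 − 1.23) = 1/0.5300 = 1.8868 hr

Final: 1.8868 hr


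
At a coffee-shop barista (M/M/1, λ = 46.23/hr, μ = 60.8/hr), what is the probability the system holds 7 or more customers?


ρ = 46.23/60.8 = 0.7604
P(N ≥ n) = ρ^n = 0.7604^7 = 0.146941

Final: 0.146941


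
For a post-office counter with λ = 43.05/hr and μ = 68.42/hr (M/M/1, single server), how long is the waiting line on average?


ρ = 43.05/68.42 = 0.6292
Lq = ρ²/(1−ρ) = 0.3959/0.3708 = 1.0677

Final: 1.0677


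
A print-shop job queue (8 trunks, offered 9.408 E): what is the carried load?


B(8,9.408) = 0.309782 (Erlang-B)
Carried load = a(1 − B) = 9.408·(1 − 0.309782) = 9.408·0.690218 = 6.4936 E

Final: 6.4936 Erlangs


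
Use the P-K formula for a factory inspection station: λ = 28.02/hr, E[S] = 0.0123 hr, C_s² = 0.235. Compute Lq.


ρ = λ·E[S] = 28.02·0.0123 = 0.3446
Lq = ρ²(1+C_s²)/(2(1−ρ)) = 0.1188·(1+0.235)/(2·0.6554)
= 0.1188·1.2350/1.3107 = 0.11192

Final: 0.11192


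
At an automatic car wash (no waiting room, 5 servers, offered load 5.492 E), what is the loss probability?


B(c,a) = (a^c/c!) / Σ_{k=0}^{c} a^k/k!
a^5/5! = 41.636230
Σ terms (k=0..5): 1.00000 + 5.49200 + 15.08103 + 27.60834 + 37.90625 + 41.63623 = 128.723859
B = 41.636230/128.723859 = 0.323454

Final: 0.323454


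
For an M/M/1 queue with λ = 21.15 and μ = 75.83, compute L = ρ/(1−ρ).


ρ = λ/μ = 21.15/75.83 = 0.2789
L = ρ/(1−ρ) = 0.2789/(1 − 0.2789) = 0.2789/0.7211 = 0.3868

Final: 0.3868


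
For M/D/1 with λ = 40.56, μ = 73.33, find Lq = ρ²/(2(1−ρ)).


ρ = 40.56/73.33 = 0.5531
M/D/1: Lq = ρ²/(2(1−ρ)) = 0.3059/(2·0.4469) = 0.34230

Final: 0.34230


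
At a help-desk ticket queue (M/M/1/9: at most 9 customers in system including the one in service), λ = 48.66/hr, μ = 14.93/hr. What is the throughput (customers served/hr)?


ρ = 3.2592; P_K = (1−ρ)ρ^9/(1−ρ^10) = 0.693182
λ_eff = λ(1 − P_K) = 48.66·(1 − 0.693182) = 48.66·0.306818 = 14.9298 /hr

Final: 14.9298 /hr


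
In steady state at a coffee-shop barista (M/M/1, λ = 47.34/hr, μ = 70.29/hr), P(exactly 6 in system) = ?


ρ = 47.34/70.29 = 0.6735
P_n = (1−ρ)·ρ^n = (1 − 0.6735)·0.6735^6 = 0.3265·0.093327 = 0.030472

Final: 0.030472


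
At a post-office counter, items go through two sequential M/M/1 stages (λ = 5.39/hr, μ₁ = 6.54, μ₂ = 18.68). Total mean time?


Each node sees arrival rate λ = 5.39/hr (tandem ⇒ throughput preserved).
W₁ = 1/(μ₁−λ) = 1/(6.54−5.39) = 0.86957 hr
W₂ = 1/(μ₂−λ) = 1/(18.68−5.39) = 0.07524 hr
W_total = W₁ + W₂ = 0.86957 + 0.07524 = 0.94481 hr

Final: 0.94481 hr


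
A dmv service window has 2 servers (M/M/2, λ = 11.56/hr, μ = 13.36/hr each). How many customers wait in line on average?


a = λ/μ = 0.8653; ρ = a/2 = 0.4326
P₀ = 0.396029
Lq = P₀·a^c·ρ / (c!·(1−ρ)²) = 0.396029·0.74869·0.4326/(2·0.32190)
= 0.19925

Final: 0.19925


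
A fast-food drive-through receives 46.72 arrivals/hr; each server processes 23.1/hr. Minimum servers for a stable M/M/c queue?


Stability requires cμ > λ ⇔ c > λ/μ.
λ/μ = 46.72/23.1 = 2.0225
Minimum integer c = ⌊2.0225⌋ + 1 = 3
Check: 3·23.1 = 69.30 > 46.72, while 2·23.1 = 46.20 ≤ 46.72

Final: 3 servers


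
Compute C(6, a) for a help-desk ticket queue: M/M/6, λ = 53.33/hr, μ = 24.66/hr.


a = λ/μ = 2.1626; ρ = a/6 = 0.3604
P₀ = 0.114751 (from M/M/c formula)
C(c,a) = [a^c/(c!(1−ρ))]·P₀ = [102.29892/(720·0.6396)]·0.114751
= 0.22215·0.114751 = 0.025492

Final: 0.025492


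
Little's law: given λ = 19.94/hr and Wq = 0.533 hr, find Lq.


Lq = λWq = 19.94·0.533 = 10.6280

Final: 10.6280


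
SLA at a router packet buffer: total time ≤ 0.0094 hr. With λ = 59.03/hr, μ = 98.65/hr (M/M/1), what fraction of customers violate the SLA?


W ~ Exponential(μ−λ) for M/M/1.
μ − λ = 98.65 − 59.03 = 39.6200
P(W > t) = e^{−(μ−λ)t} = e^{−0.3724} = 0.689059

Final: 0.689059


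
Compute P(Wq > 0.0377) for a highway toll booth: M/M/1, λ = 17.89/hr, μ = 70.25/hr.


ρ = 17.89/70.25 = 0.2547
P(Wq > t) = ρ·e^{−(μ−λ)t} = 0.2547·e^{−1.9740}
= 0.2547·0.138904 = 0.035374

Final: 0.035374


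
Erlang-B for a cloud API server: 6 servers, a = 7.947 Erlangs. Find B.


B(c,a) = (a^c/c!) / Σ_{k=0}^{c} a^k/k!
a^6/6! = 349.853950
Σ terms (k=0..6): 1.00000 + 7.94700 + 31.57740 + 83.64854 + 166.18875 + 264.14039 + 349.85395 = 904.356037
B = 349.853950/904.356037 = 0.386854

Final: 0.386854


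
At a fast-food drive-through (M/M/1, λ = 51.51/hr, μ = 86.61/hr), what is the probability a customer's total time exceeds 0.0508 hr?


W ~ Exponential(μ−λ) for M/M/1.
μ − λ = 86.61 − 51.51 = 35.1000
P(W > t) = e^{−(μ−λ)t} = e^{−1.7831} = 0.168120

Final: 0.168120


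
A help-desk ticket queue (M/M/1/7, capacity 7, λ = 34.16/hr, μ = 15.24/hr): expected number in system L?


ρ = 34.16/15.24 = 2.2415
L = ρ[1 − (K+1)ρ^K + Kρ^(K+1)] / [(1−ρ)(1−ρ^(K+1))]
Numerator: 2.2415·(1 − 8·284.269500 + 7·637.181503) = 4902.351192
Denominator: (-1.2415)·(-636.181503) = 789.800134
L = 4902.351192/789.800134 = 6.2071

Final: 6.2071


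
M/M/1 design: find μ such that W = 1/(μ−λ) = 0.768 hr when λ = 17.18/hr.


W = 1/(μ−λ) ⇒ μ − λ = 1/W = 1/0.768 = 1.3021
μ = λ + 1/W = 17.18 + 1.3021 = 18.4821 per hr

Final: 18.4821 /hr


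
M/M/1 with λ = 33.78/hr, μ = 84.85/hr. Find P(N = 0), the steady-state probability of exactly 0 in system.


ρ = 33.78/84.85 = 0.3981
P_n = (1−ρ)·ρ^n = (1 − 0.3981)·0.3981^0 = 0.6019·1.000000 = 0.601886

Final: 0.601886


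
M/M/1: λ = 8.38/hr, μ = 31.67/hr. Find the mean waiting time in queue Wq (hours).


ρ = 8.38/31.67 = 0.2646
Wq = ρ/(μ−λ) = 0.2646/(31.67 − 8.38) = 0.2646/23.29 = 0.01136 hr

Final: 0.01136 hr


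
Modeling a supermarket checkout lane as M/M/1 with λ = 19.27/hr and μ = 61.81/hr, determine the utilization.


ρ = λ/μ = 19.27/61.81 = 0.3118

Final: 0.3118


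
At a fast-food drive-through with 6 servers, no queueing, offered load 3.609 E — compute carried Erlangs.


B(6,3.609) = 0.089747 (Erlang-B)
Carried load = a(1 − B) = 3.609·(1 − 0.089747) = 3.609·0.910253 = 3.2851 E

Final: 3.2851 Erlangs


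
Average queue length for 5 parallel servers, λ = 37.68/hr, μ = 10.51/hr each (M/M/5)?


a = λ/μ = 3.5852; ρ = a/5 = 0.7170
P₀ = 0.023246
Lq = P₀·a^c·ρ / (c!·(1−ρ)²) = 0.023246·592.29885·0.7170/(120·0.08007)
= 1.02746

Final: 1.02746


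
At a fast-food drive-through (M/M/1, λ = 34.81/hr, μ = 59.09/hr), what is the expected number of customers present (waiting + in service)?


ρ = λ/μ = 34.81/59.09 = 0.5891
L = ρ/(1−ρ) = 0.5891/(1 − 0.5891) = 0.5891/0.4109 = 1.4337

Final: 1.4337


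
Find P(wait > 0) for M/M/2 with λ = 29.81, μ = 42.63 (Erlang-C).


a = λ/μ = 0.6993; ρ = a/2 = 0.3496
P₀ = 0.481881 (from M/M/c formula)
C(c,a) = [a^c/(c!(1−ρ))]·P₀ = [0.48898/(2·0.6504)]·0.481881
= 0.37593·0.481881 = 0.181153

Final: 0.181153


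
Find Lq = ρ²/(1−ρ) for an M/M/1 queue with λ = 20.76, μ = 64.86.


ρ = 20.76/64.86 = 0.3201
Lq = ρ²/(1−ρ) = 0.1024/0.6799 = 0.1507

Final: 0.1507


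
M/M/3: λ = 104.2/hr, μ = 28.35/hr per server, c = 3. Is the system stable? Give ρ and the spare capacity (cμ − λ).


Total capacity cμ = 3·28.35 = 85.05/hr
ρ = λ/(cμ) = 104.2/85.05 = 1.2252
Stable ⇔ ρ < 1: NO
Spare capacity = cμ − λ = 85.05 − 104.2 = -19.15/hr

Final: ρ = 1.2252; unstable; margin = -19.15/hr


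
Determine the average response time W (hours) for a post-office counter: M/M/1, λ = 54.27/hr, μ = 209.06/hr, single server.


W = 1/(μ−λ) = 1/(209.06 − 54.27) = 1/154.79 = 0.006460 hr

Final: 0.006460 hr


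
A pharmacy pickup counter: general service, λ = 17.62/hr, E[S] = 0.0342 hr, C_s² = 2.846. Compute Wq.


ρ = λ·E[S] = 17.62·0.0342 = 0.6026
E[S²] = E[S]²(1+C_s²) = 0.0342²·(1+2.846) = 0.004498
Wq = λ·E[S²]/(2(1−ρ)) = 17.62·0.004498/(2·0.3974) = 0.09973 hr

Final: 0.09973 hr


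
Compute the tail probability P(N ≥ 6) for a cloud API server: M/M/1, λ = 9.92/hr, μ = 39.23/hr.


ρ = 9.92/39.23 = 0.2529
P(N ≥ n) = ρ^n = 0.2529^6 = 0.0002614

Final: 0.0002614


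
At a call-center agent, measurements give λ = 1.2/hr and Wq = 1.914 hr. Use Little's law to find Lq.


Lq = λWq = 1.2·1.914 = 2.2968

Final: 2.2968


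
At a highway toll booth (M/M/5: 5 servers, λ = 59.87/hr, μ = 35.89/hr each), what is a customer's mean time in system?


a = 1.6682; ρ = 0.3336; P₀ = 0.188062
Lq = P₀·a^c·ρ/(c!(1−ρ)²) = 0.01521
Wq = Lq/λ = 0.01521/59.87 = 0.0002541 hr
W = Wq + 1/μ = 0.0002541 + 0.02786 = 0.02812 hr

Final: 0.02812 hr


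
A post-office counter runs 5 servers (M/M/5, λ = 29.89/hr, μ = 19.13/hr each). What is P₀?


a = λ/μ = 29.89/19.13 = 1.5625; ρ = a/c = 0.3125
Σ_{k=0}^{4} a^k/k! (terms k=0..4) = 1.00000 + 1.56247 + 1.22065 + 0.63574 + 0.24833 = 4.66719
Tail: a^5/(5!(1−ρ)) = 9.31225/(120·0.6875) = 0.11287
P₀ = 1/(4.66719 + 0.11287) = 1/4.78007 = 0.209202

Final: 0.209202


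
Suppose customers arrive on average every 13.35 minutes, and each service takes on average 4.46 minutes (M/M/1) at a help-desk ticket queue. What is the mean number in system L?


λ = 60/13.35 = 4.4944 /hr
μ = 60/4.46 = 13.4529 /hr
ρ = λ/μ = 4.4944/13.4529 = 0.3341
L = ρ/(1−ρ) = 0.3341/0.6659 = 0.5017

Final: 0.5017
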